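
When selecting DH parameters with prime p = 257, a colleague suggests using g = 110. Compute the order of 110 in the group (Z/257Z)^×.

By Lagrange's theorem, ord_257(110) divides φ(257) = 257 − 1 = 256 = 2^8.
Divisors of 256: 1, 2, 4, 8, 16, 32, 64, 128, 256.
Compute 110^d (mod 257) for the divisors d until we hit 1:
110^1 ≡ 110 (mod 257)
110^2 ≡ 21 (mod 257)
110^4 ≡ 184 (mod 257)
110^8 ≡ 189 (mod 257)
110^16 ≡ 255 (mod 257)
110^32 ≡ 4 (mod 257)
110^64 ≡ 16 (mod 257)
110^128 ≡ 256 (mod 257)
110^256 ≡ 1 (mod 257) ✓
So ord_257(110) = 256.

256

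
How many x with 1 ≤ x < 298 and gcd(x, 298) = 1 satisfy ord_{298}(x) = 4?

φ(298) = φ(2)·φ(149) = 1·148 = 148 = 2^2 · 37.
Since (Z/298Z)^× is cyclic of order 148, the number of elements of order d is φ(d) when d | 148 and 0 otherwise.
4 = 2^2 divides 148, and φ(4) = 2.

2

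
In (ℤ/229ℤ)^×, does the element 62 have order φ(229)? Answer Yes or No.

φ(229) = 229 − 1 = 228 = 2^2 · 3 · 19.
An element g generates (Z/229Z)^× iff g^(228/q) ≢ 1 (mod 229) for each prime q ∈ {2, 3, 19}.
62^114 ≡ 1 (mod 229)  [q = 2: ≡ 1 ✗]
62^76 ≡ 94 (mod 229)  [q = 3: ≢ 1 ✓]
62^12 ≡ 43 (mod 229)  [q = 19: ≢ 1 ✓]
62^114 ≡ 1 shows ord(62) | 114, strictly less than φ(229); not a primitive root.

No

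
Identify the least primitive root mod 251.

6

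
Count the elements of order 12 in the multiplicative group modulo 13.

4

φ(13) = 13 − 1 = 12 = 2^2 · 3.
Since (Z/13Z)^× is cyclic of order 12, the number of elements of order d is φ(d) when d | 12 and 0 otherwise.
12 = 2^2 · 3 divides 12, and φ(12) = 4.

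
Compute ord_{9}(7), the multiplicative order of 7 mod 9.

ord(7) | φ(9) = φ(3^2) = 3·(3−1) = 6 = 2 · 3.
Divisors of 6: 1, 2, 3, 6.
Compute 7^d (mod 9) for the divisors d until we hit 1:
7^1 ≡ 7 (mod 9)
7^2 ≡ 4 (mod 9)
7^3 ≡ 1 (mod 9) ✓
Hence ord(7) = 3.

3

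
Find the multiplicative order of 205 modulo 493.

The order of 205 must divide φ(493) = φ(17·29) = (17−1)·(29−1) = 16·28 = 448 = 2^6 · 7.
Divisors of 448: 1, 2, 4, 7, 8, 14, 16, 28, 32, 56, 64, 112, 224, 448.
Evaluate successive powers at the divisors of 448:
205^1 ≡ 205 (mod 493)
205^2 ≡ 120 (mod 493)
205^4 ≡ 103 (mod 493)
205^7 ≡ 273 (mod 493)
205^8 ≡ 256 (mod 493)
205^14 ≡ 86 (mod 493)
205^16 ≡ 460 (mod 493)
205^28 ≡ 1 (mod 493) ✓
Hence ord(205) = 28.

28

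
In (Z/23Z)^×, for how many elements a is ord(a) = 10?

0

φ(23) = 23 − 1 = 22 = 2 · 11.
(Z/23Z)^× is cyclic (|G| = 22); a cyclic group of order m has exactly φ(d) elements of each order d | m, and none otherwise.
Here 22 is not a multiple of 10, so there are no elements of order 10.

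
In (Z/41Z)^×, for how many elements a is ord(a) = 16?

φ(41) = 41 − 1 = 40 = 2^3 · 5.
Since (Z/41Z)^× is cyclic of order 40, the number of elements of order d is φ(d) when d | 40 and 0 otherwise.
Since 16 ∤ 40, the count is 0.

0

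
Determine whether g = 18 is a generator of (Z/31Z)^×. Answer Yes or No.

φ(31) = 31 − 1 = 30 = 2 · 3 · 5.
18 is a primitive root mod 31 iff 18^(φ(31)/q) ≢ 1 for every prime q | φ(31), i.e. q ∈ {2, 3, 5}.
18^15 ≡ 1 (mod 31)  [q = 2: ≡ 1 ✗]
18^10 ≡ 5 (mod 31)  [q = 3: ≢ 1 ✓]
18^6 ≡ 16 (mod 31)  [q = 5: ≢ 1 ✓]
Since 18^15 ≡ 1, the order of 18 divides 15 < 30, so 18 is not a primitive root.

No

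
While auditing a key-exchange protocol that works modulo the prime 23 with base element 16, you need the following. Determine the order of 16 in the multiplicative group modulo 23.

By Lagrange's theorem, ord_23(16) divides φ(23) = 23 − 1 = 22 = 2 · 11.
Divisors of 22: 1, 2, 11, 22.
Check 16^d mod 23 for each divisor in increasing order:
16^1 ≡ 16 (mod 23)
16^2 ≡ 3 (mod 23)
16^11 ≡ 1 (mod 23) ✓
So ord_23(16) = 11.

11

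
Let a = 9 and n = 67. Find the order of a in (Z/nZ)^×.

11

Since 9 ∈ (Z/67Z)^×, its order divides φ(67) = 67 − 1 = 66 = 2 · 3 · 11.
Divisors of 66: 1, 2, 3, 6, 11, 22, 33, 66.
Evaluate successive powers at the divisors of 66:
9^1 ≡ 9 (mod 67)
9^2 ≡ 14 (mod 67)
9^3 ≡ 59 (mod 67)
9^6 ≡ 64 (mod 67)
9^11 ≡ 1 (mod 67) ✓
The smallest such exponent is 11, so the order of 9 is 11.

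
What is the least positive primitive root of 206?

5

φ(206) = φ(2)·φ(103) = 1·102 = 102 = 2 · 3 · 17.
Test candidates g = 2, 3, … against the prime factors q ∈ {2, 3, 17} of φ(206): g is a generator iff g^(102/q) ≢ 1 for every such q.
g = 2: gcd(2, 206) = 2 > 1, not a unit — skip.
g = 3: 3^51 ≡ 205; 3^34 ≡ 1 — hits 1, so not a primitive root.
g = 4: gcd(4, 206) = 2 > 1, not a unit — skip.
g = 5: 5^51 ≡ 205; 5^34 ≡ 159; 5^6 ≡ 175 — none is 1, so 5 is a primitive root.
Hence the least primitive root of 206 is 5.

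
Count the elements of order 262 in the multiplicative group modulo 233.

φ(233) = 233 − 1 = 232 = 2^3 · 29.
(Z/233Z)^× is cyclic (|G| = 232); a cyclic group of order m has exactly φ(d) elements of each order d | m, and none otherwise.
262 does not divide 232, so no element of (Z/233Z)^× has order 262.

0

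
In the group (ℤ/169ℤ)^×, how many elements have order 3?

2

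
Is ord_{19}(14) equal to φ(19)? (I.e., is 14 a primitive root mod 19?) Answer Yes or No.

Yes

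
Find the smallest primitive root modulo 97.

5

φ(97) = 97 − 1 = 96 = 2^5 · 3.
Test candidates g = 2, 3, … against the prime factors q ∈ {2, 3} of φ(97): g is a generator iff g^(96/q) ≢ 1 for every such q.
g = 2: 2^48 ≡ 1 — hits 1, so not a primitive root.
g = 3: 3^48 ≡ 1 — hits 1, so not a primitive root.
g = 4: 4^48 ≡ 1 — hits 1, so not a primitive root.
g = 5: 5^48 ≡ 96; 5^32 ≡ 35 — none is 1, so 5 is a primitive root.
The smallest primitive root modulo 97 is 5.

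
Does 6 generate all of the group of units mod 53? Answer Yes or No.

No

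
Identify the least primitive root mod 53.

2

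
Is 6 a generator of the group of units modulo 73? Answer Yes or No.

No

φ(73) = 73 − 1 = 72 = 2^3 · 3^2.
An element g generates (Z/73Z)^× iff g^(72/q) ≢ 1 (mod 73) for each prime q ∈ {2, 3}.
6^36 ≡ 1 (mod 73)  [q = 2: ≡ 1 ✗]
6^24 ≡ 64 (mod 73)  [q = 3: ≢ 1 ✓]
6^36 ≡ 1 shows ord(6) | 36, strictly less than φ(73); not a primitive root.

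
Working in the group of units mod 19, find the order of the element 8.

Since 8 ∈ (Z/19Z)^×, its order divides φ(19) = 19 − 1 = 18 = 2 · 3^2.
Divisors of 18: 1, 2, 3, 6, 9, 18.
Test each divisor d:
8^1 ≡ 8
8^2 ≡ 7
8^3 ≡ 18
8^6 ≡ 1
Therefore the multiplicative order of 8 modulo 19 is 6.

6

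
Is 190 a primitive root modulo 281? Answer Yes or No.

φ(281) = 281 − 1 = 280 = 2^3 · 5 · 7.
An element g generates (Z/281Z)^× iff g^(280/q) ≢ 1 (mod 281) for each prime q ∈ {2, 5, 7}.
190^140 ≡ 280 (mod 281)  [q = 2: ≢ 1 ✓]
190^56 ≡ 86 (mod 281)  [q = 5: ≢ 1 ✓]
190^40 ≡ 181 (mod 281)  [q = 7: ≢ 1 ✓]
All checks pass, so 190 has order 280 and is a primitive root modulo 281.

Yes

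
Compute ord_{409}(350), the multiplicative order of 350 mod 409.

136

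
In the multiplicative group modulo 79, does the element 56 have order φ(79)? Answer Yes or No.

φ(79) = 79 − 1 = 78 = 2 · 3 · 13.
It suffices to check that the order of 56 is not a proper divisor of 78: compute 56^(78/q) for q ∈ {2, 3, 13}.
56^39 ≡ 78 (mod 79)  [q = 2: ≢ 1 ✓]
56^26 ≡ 55 (mod 79)  [q = 3: ≢ 1 ✓]
56^6 ≡ 1 (mod 79)  [q = 13: ≡ 1 ✗]
The check at q = 13 fails, so 56 generates a proper subgroup.

No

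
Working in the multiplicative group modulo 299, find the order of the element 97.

132

ord(97) | φ(299) = φ(13·23) = (13−1)·(23−1) = 12·22 = 264 = 2^3 · 3 · 11.
Divisors of 264: 1, 2, 3, 4, 6, 8, 11, 12, 22, 24, 33, 44, 66, 88, 132, 264.
Test each divisor d:
97^1 ≡ 97 (mod 299)
97^2 ≡ 140 (mod 299)
97^3 ≡ 125 (mod 299)
97^4 ≡ 165 (mod 299)
97^6 ≡ 77 (mod 299)
97^8 ≡ 16 (mod 299)
97^11 ≡ 206 (mod 299)
97^12 ≡ 248 (mod 299)
97^22 ≡ 277 (mod 299)
97^24 ≡ 209 (mod 299)
97^33 ≡ 252 (mod 299)
97^44 ≡ 185 (mod 299)
97^66 ≡ 116 (mod 299)
97^88 ≡ 139 (mod 299)
97^132 ≡ 1 (mod 299) ✓
The smallest such exponent is 132, so the order of 97 is 132.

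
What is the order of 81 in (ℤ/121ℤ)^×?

5

Since 81 ∈ (Z/121Z)^×, its order divides φ(121) = φ(11^2) = 11·(11−1) = 110 = 2 · 5 · 11.
Divisors of 110: 1, 2, 5, 10, 11, 22, 55, 110.
Compute 81^d (mod 121) for the divisors d until we hit 1:
81^1 ≡ 81
81^2 ≡ 27
81^5 ≡ 1
Therefore the multiplicative order of 81 modulo 121 is 5.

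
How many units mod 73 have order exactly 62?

φ(73) = 73 − 1 = 72 = 2^3 · 3^2.
Since (Z/73Z)^× is cyclic of order 72, the number of elements of order d is φ(d) when d | 72 and 0 otherwise.
Here 72 is not a multiple of 62, so there are no elements of order 62.

0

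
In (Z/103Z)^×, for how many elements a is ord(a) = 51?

φ(103) = 103 − 1 = 102 = 2 · 3 · 17.
(Z/103Z)^× is cyclic (|G| = 102); a cyclic group of order m has exactly φ(d) elements of each order d | m, and none otherwise.
51 = 3 · 17 divides 102, and φ(51) = 32.

32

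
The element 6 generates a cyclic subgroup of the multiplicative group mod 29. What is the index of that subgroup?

2

By Lagrange's theorem, ord_29(6) divides φ(29) = 29 − 1 = 28 = 2^2 · 7.
Divisors of 28: 1, 2, 4, 7, 14, 28.
Evaluate successive powers at the divisors of 28:
6^1 ≡ 6
6^2 ≡ 7
6^4 ≡ 20
6^7 ≡ 28
6^14 ≡ 1
Thus |⟨6⟩| = ord(6) = 14.
The index is φ(29) / ord(6) = 28 / 14 = 2.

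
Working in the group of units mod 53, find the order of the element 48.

Since 48 ∈ (Z/53Z)^×, its order divides φ(53) = 53 − 1 = 52 = 2^2 · 13.
Divisors of 52: 1, 2, 4, 13, 26, 52.
Compute 48^d (mod 53) for the divisors d until we hit 1:
48^1 ≡ 48
48^2 ≡ 25
48^4 ≡ 42
48^13 ≡ 30
48^26 ≡ 52
48^52 ≡ 1
Therefore the multiplicative order of 48 modulo 53 is 52.

52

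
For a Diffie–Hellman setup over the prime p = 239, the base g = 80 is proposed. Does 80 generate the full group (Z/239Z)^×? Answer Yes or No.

No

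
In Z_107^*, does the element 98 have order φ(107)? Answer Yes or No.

φ(107) = 107 − 1 = 106 = 2 · 53.
An element g generates (Z/107Z)^× iff g^(106/q) ≢ 1 (mod 107) for each prime q ∈ {2, 53}.
98^53 ≡ 106 (mod 107)  [q = 2: ≢ 1 ✓]
98^2 ≡ 81 (mod 107)  [q = 53: ≢ 1 ✓]
All checks pass, so 98 has order 106 and is a primitive root modulo 107.

Yes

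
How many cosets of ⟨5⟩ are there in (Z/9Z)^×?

Since 5 ∈ (Z/9Z)^×, its order divides φ(9) = φ(3^2) = 3·(3−1) = 6 = 2 · 3.
Divisors of 6: 1, 2, 3, 6.
Test each divisor d:
5^1 ≡ 5 (mod 9)
5^2 ≡ 7 (mod 9)
5^3 ≡ 8 (mod 9)
5^6 ≡ 1 (mod 9) ✓
So ord_9(5) = 6, hence |⟨5⟩| = 6.
Index = |(Z/9Z)^×| / |⟨5⟩| = 6 / 6 = 1.

1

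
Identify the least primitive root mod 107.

φ(107) = 107 − 1 = 106 = 2 · 53.
g is a primitive root iff g^(106/q) ≢ 1 (mod 107) for each prime q ∈ {2, 53}.
g = 2: 2^53 ≡ 106; 2^2 ≡ 4 — none is 1, so 2 is a primitive root.
So 2 is the smallest generator of (Z/107Z)^×.

2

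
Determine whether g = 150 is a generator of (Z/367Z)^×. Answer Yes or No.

Yes

φ(367) = 367 − 1 = 366 = 2 · 3 · 61.
150 is a primitive root mod 367 iff 150^(φ(367)/q) ≢ 1 for every prime q | φ(367), i.e. q ∈ {2, 3, 61}.
150^183 ≡ 366 (mod 367)  [q = 2: ≢ 1 ✓]
150^122 ≡ 283 (mod 367)  [q = 3: ≢ 1 ✓]
150^6 ≡ 220 (mod 367)  [q = 61: ≢ 1 ✓]
All checks pass, so 150 has order 366 and is a primitive root modulo 367.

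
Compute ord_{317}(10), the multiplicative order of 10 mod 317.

79

ord(10) | φ(317) = 317 − 1 = 316 = 2^2 · 79.
Divisors of 316: 1, 2, 4, 79, 158, 316.
Evaluate successive powers at the divisors of 316:
10^1 ≡ 10
10^2 ≡ 100
10^4 ≡ 173
10^79 ≡ 1
So ord_317(10) = 79.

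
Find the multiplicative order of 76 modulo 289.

136

By Lagrange's theorem, ord_289(76) divides φ(289) = φ(17^2) = 17·(17−1) = 272 = 2^4 · 17.
Divisors of 272: 1, 2, 4, 8, 16, 17, 34, 68, 136, 272.
Evaluate successive powers at the divisors of 272:
76^1 ≡ 76 (mod 289)
76^2 ≡ 285 (mod 289)
76^4 ≡ 16 (mod 289)
76^8 ≡ 256 (mod 289)
76^16 ≡ 222 (mod 289)
76^17 ≡ 110 (mod 289)
76^34 ≡ 251 (mod 289)
76^68 ≡ 288 (mod 289)
76^136 ≡ 1 (mod 289) ✓
Therefore the multiplicative order of 76 modulo 289 is 136.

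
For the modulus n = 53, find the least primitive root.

2

φ(53) = 53 − 1 = 52 = 2^2 · 13.
Test candidates g = 2, 3, … against the prime factors q ∈ {2, 13} of φ(53): g is a generator iff g^(52/q) ≢ 1 for every such q.
g = 2: 2^26 ≡ 52; 2^4 ≡ 16 — none is 1, so 2 is a primitive root.
Hence the least primitive root of 53 is 2.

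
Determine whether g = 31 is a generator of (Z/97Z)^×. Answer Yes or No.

φ(97) = 97 − 1 = 96 = 2^5 · 3.
31 is a primitive root mod 97 iff 31^(φ(97)/q) ≢ 1 for every prime q | φ(97), i.e. q ∈ {2, 3}.
31^48 ≡ 1 (mod 97)  [q = 2: ≡ 1 ✗]
31^32 ≡ 35 (mod 97)  [q = 3: ≢ 1 ✓]
The check at q = 2 fails, so 31 generates a proper subgroup.

No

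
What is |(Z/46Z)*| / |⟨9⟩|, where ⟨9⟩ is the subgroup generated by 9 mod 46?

The order of 9 must divide φ(46) = φ(2)·φ(23) = 1·22 = 22 = 2 · 11.
Divisors of 22: 1, 2, 11, 22.
Evaluate successive powers at the divisors of 22:
9^1 ≡ 9 (mod 46)
9^2 ≡ 35 (mod 46)
9^11 ≡ 1 (mod 46) ✓
So ord_46(9) = 11, hence |⟨9⟩| = 11.
Index = |(Z/46Z)^×| / |⟨9⟩| = 22 / 11 = 2.

2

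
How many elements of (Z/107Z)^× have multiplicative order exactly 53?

φ(107) = 107 − 1 = 106 = 2 · 53.
In a cyclic group of order 106, there are φ(d) elements of order d for each divisor d of 106, and zero for non-divisors.
53 | 106, and φ(53) = 53 − 1 = 52.

52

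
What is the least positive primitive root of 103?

5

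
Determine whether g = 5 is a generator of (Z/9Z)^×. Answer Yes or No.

Yes

φ(9) = φ(3^2) = 3·(3−1) = 6 = 2 · 3.
An element g generates (Z/9Z)^× iff g^(6/q) ≢ 1 (mod 9) for each prime q ∈ {2, 3}.
5^3 ≡ 8 (mod 9)  [q = 2: ≢ 1 ✓]
5^2 ≡ 7 (mod 9)  [q = 3: ≢ 1 ✓]
All checks pass, so 5 has order 6 and is a primitive root modulo 9.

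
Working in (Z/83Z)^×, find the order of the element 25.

41

Since 25 ∈ (Z/83Z)^×, its order divides φ(83) = 83 − 1 = 82 = 2 · 41.
Divisors of 82: 1, 2, 41, 82.
Compute 25^d (mod 83) for the divisors d until we hit 1:
25^1 ≡ 25
25^2 ≡ 44
25^41 ≡ 1
Therefore the multiplicative order of 25 modulo 83 is 41.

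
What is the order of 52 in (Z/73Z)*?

24

ord(52) | φ(73) = 73 − 1 = 72 = 2^3 · 3^2.
Divisors of 72: 1, 2, 3, 4, 6, 8, 9, 12, 18, 24, 36, 72.
Evaluate successive powers at the divisors of 72:
52^1 ≡ 52 (mod 73)
52^2 ≡ 3 (mod 73)
52^3 ≡ 10 (mod 73)
52^4 ≡ 9 (mod 73)
52^6 ≡ 27 (mod 73)
52^8 ≡ 8 (mod 73)
52^9 ≡ 51 (mod 73)
52^12 ≡ 72 (mod 73)
52^18 ≡ 46 (mod 73)
52^24 ≡ 1 (mod 73) ✓
The smallest such exponent is 24, so the order of 52 is 24.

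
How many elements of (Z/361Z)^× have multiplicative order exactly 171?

108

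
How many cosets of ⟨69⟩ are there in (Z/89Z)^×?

The order of 69 must divide φ(89) = 89 − 1 = 88 = 2^3 · 11.
Divisors of 88: 1, 2, 4, 8, 11, 22, 44, 88.
Test each divisor d:
69^1 ≡ 69 (mod 89)
69^2 ≡ 44 (mod 89)
69^4 ≡ 67 (mod 89)
69^8 ≡ 39 (mod 89)
69^11 ≡ 34 (mod 89)
69^22 ≡ 88 (mod 89)
69^44 ≡ 1 (mod 89) ✓
Thus |⟨69⟩| = ord(69) = 44.
[(Z/89Z)^× : ⟨69⟩] = 88/44 = 2.

2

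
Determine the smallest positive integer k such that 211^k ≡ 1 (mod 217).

Since 211 ∈ (Z/217Z)^×, its order divides φ(217) = φ(7·31) = (7−1)·(31−1) = 6·30 = 180 = 2^2 · 3^2 · 5.
Divisors of 180: 1, 2, 3, 4, 5, 6, 9, 10, 12, 15, 18, 20, 30, 36, 45, 60, 90, 180.
Compute 211^d (mod 217) for the divisors d until we hit 1:
211^1 ≡ 211 (mod 217)
211^2 ≡ 36 (mod 217)
211^3 ≡ 1 (mod 217) ✓
So ord_217(211) = 3.

3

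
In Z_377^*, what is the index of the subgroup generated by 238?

8

By Lagrange's theorem, ord_377(238) divides φ(377) = φ(13·29) = (13−1)·(29−1) = 12·28 = 336 = 2^4 · 3 · 7.
Divisors of 336: 1, 2, 3, 4, 6, 7, 8, 12, 14, 16, 21, 24, 28, 42, 48, 56, 84, 112, 168, 336.
Test each divisor d:
238^1 ≡ 238 (mod 377)
238^2 ≡ 94 (mod 377)
238^3 ≡ 129 (mod 377)
238^4 ≡ 165 (mod 377)
238^6 ≡ 53 (mod 377)
238^7 ≡ 173 (mod 377)
238^8 ≡ 81 (mod 377)
238^12 ≡ 170 (mod 377)
238^14 ≡ 146 (mod 377)
238^16 ≡ 152 (mod 377)
238^21 ≡ 376 (mod 377)
238^24 ≡ 248 (mod 377)
238^28 ≡ 204 (mod 377)
238^42 ≡ 1 (mod 377) ✓
The order of 238 is 42, so the subgroup it generates has 42 elements.
[(Z/377Z)^× : ⟨238⟩] = 336/42 = 8.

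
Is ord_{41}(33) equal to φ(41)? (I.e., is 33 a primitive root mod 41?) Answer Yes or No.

No

φ(41) = 41 − 1 = 40 = 2^3 · 5.
Test 33^(40/q) mod 41 for each prime factor q of 40:
33^20 ≡ 1 (mod 41)  [q = 2: ≡ 1 ✗]
33^8 ≡ 16 (mod 41)  [q = 5: ≢ 1 ✓]
The check at q = 2 fails, so 33 generates a proper subgroup.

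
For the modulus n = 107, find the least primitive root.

φ(107) = 107 − 1 = 106 = 2 · 53.
g is a primitive root iff g^(106/q) ≢ 1 (mod 107) for each prime q ∈ {2, 53}.
g = 2: 2^53 ≡ 106; 2^2 ≡ 4 — none is 1, so 2 is a primitive root.
The smallest primitive root modulo 107 is 2.

2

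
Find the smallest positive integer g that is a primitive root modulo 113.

3

φ(113) = 113 − 1 = 112 = 2^4 · 7.
g is a primitive root iff g^(112/q) ≢ 1 (mod 113) for each prime q ∈ {2, 7}.
g = 2: 2^56 ≡ 1 — hits 1, so not a primitive root.
g = 3: 3^56 ≡ 112; 3^16 ≡ 49 — none is 1, so 3 is a primitive root.
So 3 is the smallest generator of (Z/113Z)^×.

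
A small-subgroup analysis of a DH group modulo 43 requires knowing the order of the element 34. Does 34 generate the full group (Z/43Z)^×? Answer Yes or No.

φ(43) = 43 − 1 = 42 = 2 · 3 · 7.
34 is a primitive root mod 43 iff 34^(φ(43)/q) ≢ 1 for every prime q | φ(43), i.e. q ∈ {2, 3, 7}.
34^21 ≡ 42 (mod 43)  [q = 2: ≢ 1 ✓]
34^14 ≡ 6 (mod 43)  [q = 3: ≢ 1 ✓]
34^6 ≡ 4 (mod 43)  [q = 7: ≢ 1 ✓]
All checks pass, so 34 has order 42 and is a primitive root modulo 43.

Yes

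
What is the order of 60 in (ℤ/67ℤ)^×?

33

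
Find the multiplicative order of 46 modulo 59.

29

By Lagrange's theorem, ord_59(46) divides φ(59) = 59 − 1 = 58 = 2 · 29.
Divisors of 58: 1, 2, 29, 58.
Check 46^d mod 59 for each divisor in increasing order:
46^1 ≡ 46 (mod 59)
46^2 ≡ 51 (mod 59)
46^29 ≡ 1 (mod 59) ✓
Therefore the multiplicative order of 46 modulo 59 is 29.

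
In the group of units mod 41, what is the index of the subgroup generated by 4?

ord(4) | φ(41) = 41 − 1 = 40 = 2^3 · 5.
Divisors of 40: 1, 2, 4, 5, 8, 10, 20, 40.
Compute 4^d (mod 41) for the divisors d until we hit 1:
4^1 ≡ 4
4^2 ≡ 16
4^4 ≡ 10
4^5 ≡ 40
4^8 ≡ 18
4^10 ≡ 1
The order of 4 is 10, so the subgroup it generates has 10 elements.
Index = |(Z/41Z)^×| / |⟨4⟩| = 40 / 10 = 4.

4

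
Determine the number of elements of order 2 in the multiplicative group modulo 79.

1

φ(79) = 79 − 1 = 78 = 2 · 3 · 13.
Since (Z/79Z)^× is cyclic of order 78, the number of elements of order d is φ(d) when d | 78 and 0 otherwise.
2 | 78, and φ(2) = 2 − 1 = 1.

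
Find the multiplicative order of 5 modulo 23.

22

By Lagrange's theorem, ord_23(5) divides φ(23) = 23 − 1 = 22 = 2 · 11.
Divisors of 22: 1, 2, 11, 22.
Test each divisor d:
5^1 ≡ 5 (mod 23)
5^2 ≡ 2 (mod 23)
5^11 ≡ 22 (mod 23)
5^22 ≡ 1 (mod 23) ✓
The smallest such exponent is 22, so the order of 5 is 22.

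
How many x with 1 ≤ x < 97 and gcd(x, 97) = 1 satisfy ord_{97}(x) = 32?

φ(97) = 97 − 1 = 96 = 2^5 · 3.
(Z/97Z)^× is cyclic (|G| = 96); a cyclic group of order m has exactly φ(d) elements of each order d | m, and none otherwise.
32 = 2^5 divides 96, and φ(32) = 16.

16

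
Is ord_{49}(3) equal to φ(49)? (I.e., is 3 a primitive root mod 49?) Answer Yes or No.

Yes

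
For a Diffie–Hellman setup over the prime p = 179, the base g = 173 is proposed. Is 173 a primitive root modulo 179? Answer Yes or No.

φ(179) = 179 − 1 = 178 = 2 · 89.
173 is a primitive root mod 179 iff 173^(φ(179)/q) ≢ 1 for every prime q | φ(179), i.e. q ∈ {2, 89}.
173^89 ≡ 1 (mod 179)  [q = 2: ≡ 1 ✗]
173^2 ≡ 36 (mod 179)  [q = 89: ≢ 1 ✓]
The check at q = 2 fails, so 173 generates a proper subgroup.

No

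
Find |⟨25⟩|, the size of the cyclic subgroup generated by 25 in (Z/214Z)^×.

By Lagrange's theorem, ord_214(25) divides φ(214) = φ(2)·φ(107) = 1·106 = 106 = 2 · 53.
Divisors of 106: 1, 2, 53, 106.
Test each divisor d:
25^1 ≡ 25 (mod 214)
25^2 ≡ 197 (mod 214)
25^53 ≡ 1 (mod 214) ✓
Therefore the multiplicative order of 25 modulo 214 is 53.

53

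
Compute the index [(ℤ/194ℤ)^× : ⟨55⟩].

Since 55 ∈ (Z/194Z)^×, its order divides φ(194) = φ(2)·φ(97) = 1·96 = 96 = 2^5 · 3.
Divisors of 96: 1, 2, 3, 4, 6, 8, 12, 16, 24, 32, 48, 96.
Compute 55^d (mod 194) for the divisors d until we hit 1:
55^1 ≡ 55 (mod 194)
55^2 ≡ 115 (mod 194)
55^3 ≡ 117 (mod 194)
55^4 ≡ 33 (mod 194)
55^6 ≡ 109 (mod 194)
55^8 ≡ 119 (mod 194)
55^12 ≡ 47 (mod 194)
55^16 ≡ 193 (mod 194)
55^24 ≡ 75 (mod 194)
55^32 ≡ 1 (mod 194) ✓
Thus |⟨55⟩| = ord(55) = 32.
The index is φ(194) / ord(55) = 96 / 32 = 3.

3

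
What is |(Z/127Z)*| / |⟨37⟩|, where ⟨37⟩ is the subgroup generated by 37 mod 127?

14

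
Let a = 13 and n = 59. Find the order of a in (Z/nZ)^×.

Since 13 ∈ (Z/59Z)^×, its order divides φ(59) = 59 − 1 = 58 = 2 · 29.
Divisors of 58: 1, 2, 29, 58.
Compute 13^d (mod 59) for the divisors d until we hit 1:
13^1 ≡ 13
13^2 ≡ 51
13^29 ≡ 58
13^58 ≡ 1
So ord_59(13) = 58.

58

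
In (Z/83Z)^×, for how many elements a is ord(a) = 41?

φ(83) = 83 − 1 = 82 = 2 · 41.
Since (Z/83Z)^× is cyclic of order 82, the number of elements of order d is φ(d) when d | 82 and 0 otherwise.
41 | 82, and φ(41) = 41 − 1 = 40.

40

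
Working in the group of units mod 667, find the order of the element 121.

154

The order of 121 must divide φ(667) = φ(23·29) = (23−1)·(29−1) = 22·28 = 616 = 2^3 · 7 · 11.
Divisors of 616: 1, 2, 4, 7, 8, 11, 14, 22, 28, 44, 56, 77, 88, 154, 308, 616.
Compute 121^d (mod 667) for the divisors d until we hit 1:
121^1 ≡ 121 (mod 667)
121^2 ≡ 634 (mod 667)
121^4 ≡ 422 (mod 667)
121^7 ≡ 463 (mod 667)
121^8 ≡ 662 (mod 667)
121^11 ≡ 622 (mod 667)
121^14 ≡ 262 (mod 667)
121^22 ≡ 24 (mod 667)
121^28 ≡ 610 (mod 667)
121^44 ≡ 576 (mod 667)
121^56 ≡ 581 (mod 667)
121^77 ≡ 231 (mod 667)
121^88 ≡ 277 (mod 667)
121^154 ≡ 1 (mod 667) ✓
So ord_667(121) = 154.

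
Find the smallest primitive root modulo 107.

φ(107) = 107 − 1 = 106 = 2 · 53.
Test candidates g = 2, 3, … against the prime factors q ∈ {2, 53} of φ(107): g is a generator iff g^(106/q) ≢ 1 for every such q.
g = 2: 2^53 ≡ 106; 2^2 ≡ 4 — none is 1, so 2 is a primitive root.
The smallest primitive root modulo 107 is 2.

2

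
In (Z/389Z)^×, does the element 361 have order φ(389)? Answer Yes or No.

φ(389) = 389 − 1 = 388 = 2^2 · 97.
Test 361^(388/q) mod 389 for each prime factor q of 388:
361^194 ≡ 1 (mod 389)  [q = 2: ≡ 1 ✗]
361^4 ≡ 36 (mod 389)  [q = 97: ≢ 1 ✓]
The check at q = 2 fails, so 361 generates a proper subgroup.

No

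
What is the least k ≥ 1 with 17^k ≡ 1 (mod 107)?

106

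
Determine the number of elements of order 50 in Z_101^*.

20

φ(101) = 101 − 1 = 100 = 2^2 · 5^2.
In a cyclic group of order 100, there are φ(d) elements of order d for each divisor d of 100, and zero for non-divisors.
50 = 2 · 5^2 divides 100, and φ(50) = 20.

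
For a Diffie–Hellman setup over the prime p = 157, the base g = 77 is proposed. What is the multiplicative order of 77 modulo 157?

156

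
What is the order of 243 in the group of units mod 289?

Since 243 ∈ (Z/289Z)^×, its order divides φ(289) = φ(17^2) = 17·(17−1) = 272 = 2^4 · 17.
Divisors of 272: 1, 2, 4, 8, 16, 17, 34, 68, 136, 272.
Test each divisor d:
243^1 ≡ 243 (mod 289)
243^2 ≡ 93 (mod 289)
243^4 ≡ 268 (mod 289)
243^8 ≡ 152 (mod 289)
243^16 ≡ 273 (mod 289)
243^17 ≡ 158 (mod 289)
243^34 ≡ 110 (mod 289)
243^68 ≡ 251 (mod 289)
243^136 ≡ 288 (mod 289)
243^272 ≡ 1 (mod 289) ✓
Hence ord(243) = 272.

272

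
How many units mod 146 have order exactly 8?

4

φ(146) = φ(2)·φ(73) = 1·72 = 72 = 2^3 · 3^2.
(Z/146Z)^× is cyclic (|G| = 72); a cyclic group of order m has exactly φ(d) elements of each order d | m, and none otherwise.
8 = 2^3 divides 72, and φ(8) = 4.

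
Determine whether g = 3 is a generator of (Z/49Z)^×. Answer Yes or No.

φ(49) = φ(7^2) = 7·(7−1) = 42 = 2 · 3 · 7.
3 is a primitive root mod 49 iff 3^(φ(49)/q) ≢ 1 for every prime q | φ(49), i.e. q ∈ {2, 3, 7}.
3^21 ≡ 48 (mod 49)  [q = 2: ≢ 1 ✓]
3^14 ≡ 30 (mod 49)  [q = 3: ≢ 1 ✓]
3^6 ≡ 43 (mod 49)  [q = 7: ≢ 1 ✓]
All checks pass, so 3 has order 42 and is a primitive root modulo 49.

Yes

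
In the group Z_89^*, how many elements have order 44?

φ(89) = 89 − 1 = 88 = 2^3 · 11.
Since (Z/89Z)^× is cyclic of order 88, the number of elements of order d is φ(d) when d | 88 and 0 otherwise.
44 = 2^2 · 11 divides 88, and φ(44) = 20.

20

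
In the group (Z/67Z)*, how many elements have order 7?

0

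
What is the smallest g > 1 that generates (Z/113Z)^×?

3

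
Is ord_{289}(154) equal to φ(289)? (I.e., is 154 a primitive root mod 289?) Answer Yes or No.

φ(289) = φ(17^2) = 17·(17−1) = 272 = 2^4 · 17.
It suffices to check that the order of 154 is not a proper divisor of 272: compute 154^(272/q) for q ∈ {2, 17}.
154^136 ≡ 1 (mod 289)  [q = 2: ≡ 1 ✗]
154^16 ≡ 137 (mod 289)  [q = 17: ≢ 1 ✓]
154^136 ≡ 1 shows ord(154) | 136, strictly less than φ(289); not a primitive root.

No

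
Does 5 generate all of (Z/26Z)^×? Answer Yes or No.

φ(26) = φ(2)·φ(13) = 1·12 = 12 = 2^2 · 3.
5 is a primitive root mod 26 iff 5^(φ(26)/q) ≢ 1 for every prime q | φ(26), i.e. q ∈ {2, 3}.
5^6 ≡ 25 (mod 26)  [q = 2: ≢ 1 ✓]
5^4 ≡ 1 (mod 26)  [q = 3: ≡ 1 ✗]
5^4 ≡ 1 shows ord(5) | 4, strictly less than φ(26); not a primitive root.

No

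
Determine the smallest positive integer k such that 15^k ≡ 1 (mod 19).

The order of 15 must divide φ(19) = 19 − 1 = 18 = 2 · 3^2.
Divisors of 18: 1, 2, 3, 6, 9, 18.
Compute 15^d (mod 19) for the divisors d until we hit 1:
15^1 ≡ 15 (mod 19)
15^2 ≡ 16 (mod 19)
15^3 ≡ 12 (mod 19)
15^6 ≡ 11 (mod 19)
15^9 ≡ 18 (mod 19)
15^18 ≡ 1 (mod 19) ✓
The smallest such exponent is 18, so the order of 15 is 18.

18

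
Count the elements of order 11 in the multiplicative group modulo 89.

φ(89) = 89 − 1 = 88 = 2^3 · 11.
Since (Z/89Z)^× is cyclic of order 88, the number of elements of order d is φ(d) when d | 88 and 0 otherwise.
11 | 88, and φ(11) = 11 − 1 = 10.

10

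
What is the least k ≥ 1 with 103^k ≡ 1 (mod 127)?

ord(103) | φ(127) = 127 − 1 = 126 = 2 · 3^2 · 7.
Divisors of 126: 1, 2, 3, 6, 7, 9, 14, 18, 21, 42, 63, 126.
Test each divisor d:
103^1 ≡ 103 (mod 127)
103^2 ≡ 68 (mod 127)
103^3 ≡ 19 (mod 127)
103^6 ≡ 107 (mod 127)
103^7 ≡ 99 (mod 127)
103^9 ≡ 1 (mod 127) ✓
The smallest such exponent is 9, so the order of 103 is 9.

9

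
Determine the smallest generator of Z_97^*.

5

φ(97) = 97 − 1 = 96 = 2^5 · 3.
g is a primitive root iff g^(96/q) ≢ 1 (mod 97) for each prime q ∈ {2, 3}.
g = 2: 2^48 ≡ 1 — hits 1, so not a primitive root.
g = 3: 3^48 ≡ 1 — hits 1, so not a primitive root.
g = 4: 4^48 ≡ 1 — hits 1, so not a primitive root.
g = 5: 5^48 ≡ 96; 5^32 ≡ 35 — none is 1, so 5 is a primitive root.
The smallest primitive root modulo 97 is 5.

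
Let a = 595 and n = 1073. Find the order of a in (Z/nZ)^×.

252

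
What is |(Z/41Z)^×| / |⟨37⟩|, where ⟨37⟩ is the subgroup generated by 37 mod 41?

ord(37) | φ(41) = 41 − 1 = 40 = 2^3 · 5.
Divisors of 40: 1, 2, 4, 5, 8, 10, 20, 40.
Test each divisor d:
37^1 ≡ 37
37^2 ≡ 16
37^4 ≡ 10
37^5 ≡ 1
Thus |⟨37⟩| = ord(37) = 5.
Index = |(Z/41Z)^×| / |⟨37⟩| = 40 / 5 = 8.

8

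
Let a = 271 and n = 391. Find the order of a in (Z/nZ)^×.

22

Since 271 ∈ (Z/391Z)^×, its order divides φ(391) = φ(17·23) = (17−1)·(23−1) = 16·22 = 352 = 2^5 · 11.
Divisors of 352: 1, 2, 4, 8, 11, 16, 22, 32, 44, 88, 176, 352.
Check 271^d mod 391 for each divisor in increasing order:
271^1 ≡ 271
271^2 ≡ 324
271^4 ≡ 188
271^8 ≡ 154
271^11 ≡ 254
271^16 ≡ 256
271^22 ≡ 1
Therefore the multiplicative order of 271 modulo 391 is 22.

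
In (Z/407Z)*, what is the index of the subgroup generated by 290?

18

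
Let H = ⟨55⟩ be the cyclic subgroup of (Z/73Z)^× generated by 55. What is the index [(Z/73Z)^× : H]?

8

Since 55 ∈ (Z/73Z)^×, its order divides φ(73) = 73 − 1 = 72 = 2^3 · 3^2.
Divisors of 72: 1, 2, 3, 4, 6, 8, 9, 12, 18, 24, 36, 72.
Test each divisor d:
55^1 ≡ 55 (mod 73)
55^2 ≡ 32 (mod 73)
55^3 ≡ 8 (mod 73)
55^4 ≡ 2 (mod 73)
55^6 ≡ 64 (mod 73)
55^8 ≡ 4 (mod 73)
55^9 ≡ 1 (mod 73) ✓
The order of 55 is 9, so the subgroup it generates has 9 elements.
Index = |(Z/73Z)^×| / |⟨55⟩| = 72 / 9 = 8.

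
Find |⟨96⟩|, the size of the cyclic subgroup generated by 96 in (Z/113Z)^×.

By Lagrange's theorem, ord_113(96) divides φ(113) = 113 − 1 = 112 = 2^4 · 7.
Divisors of 112: 1, 2, 4, 7, 8, 14, 16, 28, 56, 112.
Check 96^d mod 113 for each divisor in increasing order:
96^1 ≡ 96 (mod 113)
96^2 ≡ 63 (mod 113)
96^4 ≡ 14 (mod 113)
96^7 ≡ 35 (mod 113)
96^8 ≡ 83 (mod 113)
96^14 ≡ 95 (mod 113)
96^16 ≡ 109 (mod 113)
96^28 ≡ 98 (mod 113)
96^56 ≡ 112 (mod 113)
96^112 ≡ 1 (mod 113) ✓
Therefore the multiplicative order of 96 modulo 113 is 112.

112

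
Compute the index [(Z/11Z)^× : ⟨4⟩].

2

ord(4) | φ(11) = 11 − 1 = 10 = 2 · 5.
Divisors of 10: 1, 2, 5, 10.
Test each divisor d:
4^1 ≡ 4 (mod 11)
4^2 ≡ 5 (mod 11)
4^5 ≡ 1 (mod 11) ✓
The order of 4 is 5, so the subgroup it generates has 5 elements.
[(Z/11Z)^× : ⟨4⟩] = 10/5 = 2.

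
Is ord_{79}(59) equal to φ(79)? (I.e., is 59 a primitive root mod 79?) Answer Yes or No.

Yes

φ(79) = 79 − 1 = 78 = 2 · 3 · 13.
An element g generates (Z/79Z)^× iff g^(78/q) ≢ 1 (mod 79) for each prime q ∈ {2, 3, 13}.
59^39 ≡ 78 (mod 79)  [q = 2: ≢ 1 ✓]
59^26 ≡ 23 (mod 79)  [q = 3: ≢ 1 ✓]
59^6 ≡ 46 (mod 79)  [q = 13: ≢ 1 ✓]
Every test exponent gives a nontrivial residue, hence 59 generates the full group.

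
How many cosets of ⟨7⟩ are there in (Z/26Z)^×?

1

By Lagrange's theorem, ord_26(7) divides φ(26) = φ(2)·φ(13) = 1·12 = 12 = 2^2 · 3.
Divisors of 12: 1, 2, 3, 4, 6, 12.
Compute 7^d (mod 26) for the divisors d until we hit 1:
7^1 ≡ 7 (mod 26)
7^2 ≡ 23 (mod 26)
7^3 ≡ 5 (mod 26)
7^4 ≡ 9 (mod 26)
7^6 ≡ 25 (mod 26)
7^12 ≡ 1 (mod 26) ✓
So ord_26(7) = 12, hence |⟨7⟩| = 12.
The index is φ(26) / ord(7) = 12 / 12 = 1.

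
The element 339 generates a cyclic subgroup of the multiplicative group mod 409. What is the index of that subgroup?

Since 339 ∈ (Z/409Z)^×, its order divides φ(409) = 409 − 1 = 408 = 2^3 · 3 · 17.
Divisors of 408: 1, 2, 3, 4, 6, 8, 12, 17, 24, 34, 51, 68, 102, 136, 204, 408.
Test each divisor d:
339^1 ≡ 339
339^2 ≡ 401
339^3 ≡ 151
339^4 ≡ 64
339^6 ≡ 306
339^8 ≡ 6
339^12 ≡ 384
339^17 ≡ 343
339^24 ≡ 216
339^34 ≡ 266
339^51 ≡ 31
339^68 ≡ 408
339^102 ≡ 143
339^136 ≡ 1
The order of 339 is 136, so the subgroup it generates has 136 elements.
Index = |(Z/409Z)^×| / |⟨339⟩| = 408 / 136 = 3.

3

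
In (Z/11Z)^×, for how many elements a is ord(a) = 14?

0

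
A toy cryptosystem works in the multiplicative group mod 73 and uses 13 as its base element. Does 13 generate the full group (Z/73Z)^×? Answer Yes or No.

φ(73) = 73 − 1 = 72 = 2^3 · 3^2.
It suffices to check that the order of 13 is not a proper divisor of 72: compute 13^(72/q) for q ∈ {2, 3}.
13^36 ≡ 72 (mod 73)  [q = 2: ≢ 1 ✓]
13^24 ≡ 64 (mod 73)  [q = 3: ≢ 1 ✓]
None equal 1, so ord_73(13) = 72: 13 is a primitive root.

Yes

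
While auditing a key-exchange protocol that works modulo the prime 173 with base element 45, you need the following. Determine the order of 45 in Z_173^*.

172

The order of 45 must divide φ(173) = 173 − 1 = 172 = 2^2 · 43.
Divisors of 172: 1, 2, 4, 43, 86, 172.
Check 45^d mod 173 for each divisor in increasing order:
45^1 ≡ 45
45^2 ≡ 122
45^4 ≡ 6
45^43 ≡ 80
45^86 ≡ 172
45^172 ≡ 1
Therefore the multiplicative order of 45 modulo 173 is 172.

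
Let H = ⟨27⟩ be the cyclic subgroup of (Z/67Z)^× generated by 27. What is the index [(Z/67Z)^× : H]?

3

By Lagrange's theorem, ord_67(27) divides φ(67) = 67 − 1 = 66 = 2 · 3 · 11.
Divisors of 66: 1, 2, 3, 6, 11, 22, 33, 66.
Test each divisor d:
27^1 ≡ 27 (mod 67)
27^2 ≡ 59 (mod 67)
27^3 ≡ 52 (mod 67)
27^6 ≡ 24 (mod 67)
27^11 ≡ 66 (mod 67)
27^22 ≡ 1 (mod 67) ✓
So ord_67(27) = 22, hence |⟨27⟩| = 22.
Index = |(Z/67Z)^×| / |⟨27⟩| = 66 / 22 = 3.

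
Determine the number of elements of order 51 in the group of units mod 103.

32

φ(103) = 103 − 1 = 102 = 2 · 3 · 17.
Since (Z/103Z)^× is cyclic of order 102, the number of elements of order d is φ(d) when d | 102 and 0 otherwise.
51 = 3 · 17 divides 102, and φ(51) = 32.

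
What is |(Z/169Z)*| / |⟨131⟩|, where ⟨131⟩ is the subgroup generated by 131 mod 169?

12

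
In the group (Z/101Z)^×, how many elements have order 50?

20

φ(101) = 101 − 1 = 100 = 2^2 · 5^2.
Since (Z/101Z)^× is cyclic of order 100, the number of elements of order d is φ(d) when d | 100 and 0 otherwise.
50 = 2 · 5^2 divides 100, and φ(50) = 20.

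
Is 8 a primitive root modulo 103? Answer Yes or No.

No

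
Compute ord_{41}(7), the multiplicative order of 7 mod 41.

40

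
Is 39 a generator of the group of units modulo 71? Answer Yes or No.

No

φ(71) = 71 − 1 = 70 = 2 · 5 · 7.
Test 39^(70/q) mod 71 for each prime factor q of 70:
39^35 ≡ 70 (mod 71)  [q = 2: ≢ 1 ✓]
39^14 ≡ 1 (mod 71)  [q = 5: ≡ 1 ✗]
39^10 ≡ 37 (mod 71)  [q = 7: ≢ 1 ✓]
The check at q = 5 fails, so 39 generates a proper subgroup.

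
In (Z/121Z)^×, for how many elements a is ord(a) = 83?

0

φ(121) = φ(11^2) = 11·(11−1) = 110 = 2 · 5 · 11.
In a cyclic group of order 110, there are φ(d) elements of order d for each divisor d of 110, and zero for non-divisors.
Since 83 ∤ 110, the count is 0.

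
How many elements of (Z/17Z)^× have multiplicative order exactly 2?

φ(17) = 17 − 1 = 16 = 2^4.
In a cyclic group of order 16, there are φ(d) elements of order d for each divisor d of 16, and zero for non-divisors.
2 | 16, and φ(2) = 2 − 1 = 1.

1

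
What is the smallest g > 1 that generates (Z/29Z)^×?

φ(29) = 29 − 1 = 28 = 2^2 · 7.
g is a primitive root iff g^(28/q) ≢ 1 (mod 29) for each prime q ∈ {2, 7}.
g = 2: 2^14 ≡ 28; 2^4 ≡ 16 — none is 1, so 2 is a primitive root.
So 2 is the smallest generator of (Z/29Z)^×.

2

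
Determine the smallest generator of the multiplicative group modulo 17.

3

φ(17) = 17 − 1 = 16 = 2^4.
g is a primitive root iff g^(16/q) ≢ 1 (mod 17) for each prime q ∈ {2}.
g = 2: 2^8 ≡ 1 — hits 1, so not a primitive root.
g = 3: 3^8 ≡ 16 — none is 1, so 3 is a primitive root.
Hence the least primitive root of 17 is 3.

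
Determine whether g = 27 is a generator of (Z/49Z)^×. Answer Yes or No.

φ(49) = φ(7^2) = 7·(7−1) = 42 = 2 · 3 · 7.
Test 27^(42/q) mod 49 for each prime factor q of 42:
27^21 ≡ 48 (mod 49)  [q = 2: ≢ 1 ✓]
27^14 ≡ 1 (mod 49)  [q = 3: ≡ 1 ✗]
27^6 ≡ 29 (mod 49)  [q = 7: ≢ 1 ✓]
Since 27^14 ≡ 1, the order of 27 divides 14 < 42, so 27 is not a primitive root.

No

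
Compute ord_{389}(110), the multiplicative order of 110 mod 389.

388

ord(110) | φ(389) = 389 − 1 = 388 = 2^2 · 97.
Divisors of 388: 1, 2, 4, 97, 194, 388.
Compute 110^d (mod 389) for the divisors d until we hit 1:
110^1 ≡ 110
110^2 ≡ 41
110^4 ≡ 125
110^97 ≡ 115
110^194 ≡ 388
110^388 ≡ 1
Hence ord(110) = 388.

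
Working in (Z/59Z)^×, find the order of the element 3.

The order of 3 must divide φ(59) = 59 − 1 = 58 = 2 · 29.
Divisors of 58: 1, 2, 29, 58.
Test each divisor d:
3^1 ≡ 3 (mod 59)
3^2 ≡ 9 (mod 59)
3^29 ≡ 1 (mod 59) ✓
Therefore the multiplicative order of 3 modulo 59 is 29.

29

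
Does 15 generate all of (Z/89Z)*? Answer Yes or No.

Yes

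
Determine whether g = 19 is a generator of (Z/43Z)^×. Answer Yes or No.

Yes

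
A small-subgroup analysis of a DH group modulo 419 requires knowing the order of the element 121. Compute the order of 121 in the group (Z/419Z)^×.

Since 121 ∈ (Z/419Z)^×, its order divides φ(419) = 419 − 1 = 418 = 2 · 11 · 19.
Divisors of 418: 1, 2, 11, 19, 22, 38, 209, 418.
Compute 121^d (mod 419) for the divisors d until we hit 1:
121^1 ≡ 121
121^2 ≡ 395
121^11 ≡ 7
121^19 ≡ 334
121^22 ≡ 49
121^38 ≡ 102
121^209 ≡ 1
So ord_419(121) = 209.

209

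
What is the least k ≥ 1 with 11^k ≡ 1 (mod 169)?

ord(11) | φ(169) = φ(13^2) = 13·(13−1) = 156 = 2^2 · 3 · 13.
Divisors of 156: 1, 2, 3, 4, 6, 12, 13, 26, 39, 52, 78, 156.
Check 11^d mod 169 for each divisor in increasing order:
11^1 ≡ 11 (mod 169)
11^2 ≡ 121 (mod 169)
11^3 ≡ 148 (mod 169)
11^4 ≡ 107 (mod 169)
11^6 ≡ 103 (mod 169)
11^12 ≡ 131 (mod 169)
11^13 ≡ 89 (mod 169)
11^26 ≡ 147 (mod 169)
11^39 ≡ 70 (mod 169)
11^52 ≡ 146 (mod 169)
11^78 ≡ 168 (mod 169)
11^156 ≡ 1 (mod 169) ✓
Therefore the multiplicative order of 11 modulo 169 is 156.

156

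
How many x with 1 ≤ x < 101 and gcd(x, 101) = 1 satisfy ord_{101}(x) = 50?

φ(101) = 101 − 1 = 100 = 2^2 · 5^2.
In a cyclic group of order 100, there are φ(d) elements of order d for each divisor d of 100, and zero for non-divisors.
50 = 2 · 5^2 divides 100, and φ(50) = 20.

20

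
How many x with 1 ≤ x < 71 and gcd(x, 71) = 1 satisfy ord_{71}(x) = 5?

4

φ(71) = 71 − 1 = 70 = 2 · 5 · 7.
Since (Z/71Z)^× is cyclic of order 70, the number of elements of order d is φ(d) when d | 70 and 0 otherwise.
5 | 70, and φ(5) = 5 − 1 = 4.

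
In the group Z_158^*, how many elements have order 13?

12

φ(158) = φ(2)·φ(79) = 1·78 = 78 = 2 · 3 · 13.
Since (Z/158Z)^× is cyclic of order 78, the number of elements of order d is φ(d) when d | 78 and 0 otherwise.
13 | 78, and φ(13) = 13 − 1 = 12.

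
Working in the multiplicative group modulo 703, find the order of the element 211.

ord(211) | φ(703) = φ(19·37) = (19−1)·(37−1) = 18·36 = 648 = 2^3 · 3^4.
Divisors of 648: 1, 2, 3, 4, 6, 8, 9, 12, 18, 24, 27, 36, 54, 72, 81, 108, 162, 216, 324, 648.
Compute 211^d (mod 703) for the divisors d until we hit 1:
211^1 ≡ 211
211^2 ≡ 232
211^3 ≡ 445
211^4 ≡ 396
211^6 ≡ 482
211^8 ≡ 47
211^9 ≡ 75
211^12 ≡ 334
211^18 ≡ 1
The smallest such exponent is 18, so the order of 211 is 18.

18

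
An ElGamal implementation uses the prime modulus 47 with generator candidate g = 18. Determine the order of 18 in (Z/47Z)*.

23

The order of 18 must divide φ(47) = 47 − 1 = 46 = 2 · 23.
Divisors of 46: 1, 2, 23, 46.
Check 18^d mod 47 for each divisor in increasing order:
18^1 ≡ 18
18^2 ≡ 42
18^23 ≡ 1
Hence ord(18) = 23.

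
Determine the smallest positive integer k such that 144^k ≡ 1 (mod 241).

ord(144) | φ(241) = 241 − 1 = 240 = 2^4 · 3 · 5.
Divisors of 240: 1, 2, 3, 4, 5, 6, 8, 10, 12, 15, 16, 20, 24, 30, 40, 48, 60, 80, 120, 240.
Evaluate successive powers at the divisors of 240:
144^1 ≡ 144
144^2 ≡ 10
144^3 ≡ 235
144^4 ≡ 100
144^5 ≡ 181
144^6 ≡ 36
144^8 ≡ 119
144^10 ≡ 226
144^12 ≡ 91
144^15 ≡ 177
144^16 ≡ 183
144^20 ≡ 225
144^24 ≡ 87
144^30 ≡ 240
144^40 ≡ 15
144^48 ≡ 98
144^60 ≡ 1
Hence ord(144) = 60.

60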